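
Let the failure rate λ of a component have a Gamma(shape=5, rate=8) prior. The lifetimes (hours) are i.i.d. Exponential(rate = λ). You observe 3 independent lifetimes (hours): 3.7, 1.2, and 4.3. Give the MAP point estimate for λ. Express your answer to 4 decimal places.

λ̂_MAP = 0.4070

The Exponential(rate=λ) likelihood is ∝ λ^n e^(−λΣtᵢ). Here n = 3 and Σtᵢ = 3.7 + 1.2 + 4.3 = 9.2.
Posterior ∝ λ^4e^(−8λ) · λ^3e^(−9.2λ) = λ^7e^(−17.2λ), i.e. Gamma(8, 17.2).
Mode = (a−1)/b = 7/17.2 ≈ 0.4070.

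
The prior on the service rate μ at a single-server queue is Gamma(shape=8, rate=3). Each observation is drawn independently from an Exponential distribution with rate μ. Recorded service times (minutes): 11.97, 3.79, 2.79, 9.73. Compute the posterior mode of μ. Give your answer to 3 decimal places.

μ̂_MAP = 0.352

The Exponential(rate=μ) likelihood is ∝ μ^n e^(−μΣtᵢ). Here n = 4 and Σtᵢ = 11.97 + 3.79 + 2.79 + 9.73 = 28.28.
Posterior ∝ μ^7e^(−3μ) · μ^4e^(−28.28μ) = μ^11e^(−31.28μ), i.e. Gamma(12, 31.28).
Mode = (a−1)/b = 11/31.28 ≈ 0.352.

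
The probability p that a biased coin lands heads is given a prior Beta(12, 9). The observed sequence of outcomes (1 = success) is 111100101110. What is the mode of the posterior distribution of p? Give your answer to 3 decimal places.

Prior: Beta(12, 9).
Data: 8 successes in 12 trials (from the sequence). The binomial likelihood contributes p^8(1−p)^4, so the posterior is Beta(12+8, 9+4) = Beta(20, 13).
For Beta(a, b) with a, b > 1 the mode is (a−1)/(a+b−2) = 19/31 ≈ 0.613.

p̂_MAP = 0.613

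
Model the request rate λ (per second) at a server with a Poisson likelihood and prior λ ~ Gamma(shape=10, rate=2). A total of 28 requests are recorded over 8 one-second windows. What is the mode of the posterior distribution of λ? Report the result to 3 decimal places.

Σxᵢ = 28, n = 8.
Posterior ∝ λ^9e^(−2λ) · λ^28e^(−8λ) = λ^37e^(−10λ), i.e. Gamma(shape=38, rate=10).
The mode of a Gamma(a, b) with a ≥ 1 (shape–rate) is (a−1)/b = 37/10 ≈ 3.700.

λ̂_MAP = 3.700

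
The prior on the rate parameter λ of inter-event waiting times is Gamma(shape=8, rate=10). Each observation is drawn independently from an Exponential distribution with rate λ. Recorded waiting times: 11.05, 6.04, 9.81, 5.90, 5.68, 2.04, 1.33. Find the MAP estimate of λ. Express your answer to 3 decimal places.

λ̂_MAP = 0.270

The Exponential(rate=λ) likelihood is ∝ λ^n e^(−λΣtᵢ). Here n = 7 and Σtᵢ = 11.05 + 6.04 + 9.81 + 5.90 + 5.68 + 2.04 + 1.33 = 41.85.
Posterior ∝ λ^7e^(−10λ) · λ^7e^(−41.85λ) = λ^14e^(−51.85λ), i.e. Gamma(15, 51.85).
Mode = (a−1)/b = 14/51.85 ≈ 0.270.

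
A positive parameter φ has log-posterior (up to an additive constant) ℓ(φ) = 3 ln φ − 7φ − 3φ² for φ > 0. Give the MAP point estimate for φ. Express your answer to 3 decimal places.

ℓ'(φ) = 3/φ − 7 − 6φ. Setting this to zero and multiplying by φ: 6φ² + 7φ − 3 = 0.
φ = (−7 + √(7² + 4·6·3)) / (2·6) = (−7 + √121) / 12 = (−7 + 11)/12 = 1/3.
ℓ''(φ) = −3/φ² − 6 < 0, confirming a maximum.

φ̂_MAP = 0.333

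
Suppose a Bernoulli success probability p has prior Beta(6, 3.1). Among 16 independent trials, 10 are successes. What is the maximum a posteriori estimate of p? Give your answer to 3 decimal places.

p̂_MAP = 0.649

Prior: Beta(6, 3.1).
Data: 10 successes in 16 trials. The binomial likelihood contributes p^10(1−p)^6, so the posterior is Beta(6+10, 3.1+6) = Beta(16, 9.1).
For Beta(a, b) with a, b > 1 the mode is (a−1)/(a+b−2) = 15/23.1 ≈ 0.649.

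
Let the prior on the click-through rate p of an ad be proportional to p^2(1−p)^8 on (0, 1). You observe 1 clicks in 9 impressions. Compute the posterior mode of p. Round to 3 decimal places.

p̂_MAP = 0.158

The prior density ∝ p^2(1−p)^8 is the kernel of Beta(3, 9).
Data: 1 success in 9 trials. The binomial likelihood contributes p(1−p)^8, so the posterior is Beta(3+1, 9+8) = Beta(4, 17).
For Beta(a, b) with a, b > 1 the mode is (a−1)/(a+b−2) = 3/19 ≈ 0.158.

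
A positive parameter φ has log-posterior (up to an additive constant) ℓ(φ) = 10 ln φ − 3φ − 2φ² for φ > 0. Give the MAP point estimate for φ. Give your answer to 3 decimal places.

φ̂_MAP = 1.250

ℓ'(φ) = 10/φ − 3 − 4φ. Setting this to zero and multiplying by φ: 4φ² + 3φ − 10 = 0.
φ = (−3 + √(3² + 4·4·10)) / (2·4) = (−3 + √169) / 8 = (−3 + 13)/8 = 5/4.
ℓ''(φ) = −10/φ² − 4 < 0, confirming a maximum.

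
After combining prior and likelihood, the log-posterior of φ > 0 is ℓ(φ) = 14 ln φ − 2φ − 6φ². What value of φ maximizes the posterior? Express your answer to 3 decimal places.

ℓ'(φ) = 14/φ − 2 − 12φ. Setting this to zero and multiplying by φ: 12φ² + 2φ − 14 = 0.
φ = (−2 + √(2² + 4·12·14)) / (2·12) = (−2 + √676) / 24 = (−2 + 26)/24 = 1.
ℓ''(φ) = −14/φ² − 12 < 0, confirming a maximum.

φ̂_MAP = 1.000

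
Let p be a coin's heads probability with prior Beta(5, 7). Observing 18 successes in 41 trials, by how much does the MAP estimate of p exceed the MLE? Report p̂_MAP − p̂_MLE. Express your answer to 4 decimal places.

MAP − MLE = -0.0077

Posterior is Beta(23, 30); MAP = (23−1)/(53−2) = 22/51 ≈ 0.43137.
MLE ignores the prior: p̂_MLE = k/n = 18/41 ≈ 0.43902.
Difference = 22/51 − 18/41 = -16/2091 ≈ -0.0077.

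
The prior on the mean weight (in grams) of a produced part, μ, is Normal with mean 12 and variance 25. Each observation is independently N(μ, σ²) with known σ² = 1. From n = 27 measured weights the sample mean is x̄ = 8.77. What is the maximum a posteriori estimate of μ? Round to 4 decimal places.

n = 27, x̄ = 8.77.
For a Normal prior and Normal likelihood with known variance, the posterior is Normal; its mode equals its mean, the precision-weighted average.
Prior precision 1/σ₀² = 1/25 = 0.04; data precision n/σ² = 27/1 = 27.
μ̂ = (0.04·12 + 27·8.77) / (0.04 + 27) = 237.27/27.04 = 23727/2704 ≈ 8.7748.

μ̂_MAP = 8.7748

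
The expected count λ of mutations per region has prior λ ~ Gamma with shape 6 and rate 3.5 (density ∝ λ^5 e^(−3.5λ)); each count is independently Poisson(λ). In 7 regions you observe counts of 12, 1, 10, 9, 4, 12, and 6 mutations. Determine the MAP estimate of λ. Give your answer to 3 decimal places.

λ̂_MAP = 5.619

Σxᵢ = 12+1+10+9+4+12+6 = 54, with n = 7.
Posterior ∝ λ^5e^(−3.5λ) · λ^54e^(−7λ) = λ^59e^(−10.5λ), i.e. Gamma(shape=60, rate=10.5).
The mode of a Gamma(a, b) with a ≥ 1 (shape–rate) is (a−1)/b = 59/10.5 ≈ 5.619.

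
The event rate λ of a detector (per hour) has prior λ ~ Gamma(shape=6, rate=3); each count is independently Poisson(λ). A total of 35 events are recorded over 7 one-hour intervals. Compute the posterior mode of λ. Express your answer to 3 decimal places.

λ̂_MAP = 4.000

Σxᵢ = 35, n = 7.
Posterior ∝ λ^5e^(−3λ) · λ^35e^(−7λ) = λ^40e^(−10λ), i.e. Gamma(shape=41, rate=10).
The mode of a Gamma(a, b) with a ≥ 1 (shape–rate) is (a−1)/b = 40/10 ≈ 4.000.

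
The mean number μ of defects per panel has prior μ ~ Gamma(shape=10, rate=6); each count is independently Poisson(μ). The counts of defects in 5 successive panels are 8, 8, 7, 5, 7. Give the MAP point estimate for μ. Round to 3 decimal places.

Σxᵢ = 8+8+7+5+7 = 35, with n = 5.
Posterior ∝ μ^9e^(−6μ) · μ^35e^(−5μ) = μ^44e^(−11μ), i.e. Gamma(shape=45, rate=11).
The mode of a Gamma(a, b) with a ≥ 1 (shape–rate) is (a−1)/b = 44/11 ≈ 4.000.

μ̂_MAP = 4.000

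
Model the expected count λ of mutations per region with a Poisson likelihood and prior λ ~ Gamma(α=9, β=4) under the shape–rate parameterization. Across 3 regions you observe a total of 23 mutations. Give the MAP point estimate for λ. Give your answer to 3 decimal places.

λ̂_MAP = 4.429

Σxᵢ = 23, n = 3.
Posterior ∝ λ^8e^(−4λ) · λ^23e^(−3λ) = λ^31e^(−7λ), i.e. Gamma(shape=32, rate=7).
The mode of a Gamma(a, b) with a ≥ 1 (shape–rate) is (a−1)/b = 31/7 ≈ 4.429.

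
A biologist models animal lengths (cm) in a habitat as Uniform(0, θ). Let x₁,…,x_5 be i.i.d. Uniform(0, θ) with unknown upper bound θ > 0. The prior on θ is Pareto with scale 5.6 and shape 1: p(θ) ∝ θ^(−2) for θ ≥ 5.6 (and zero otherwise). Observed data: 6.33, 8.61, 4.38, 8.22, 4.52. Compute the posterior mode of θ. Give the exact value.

θ̂_MAP = 8.61

The Uniform(0, θ) likelihood is θ^(−n) for θ ≥ max(xᵢ), zero otherwise. Here max(xᵢ) = 8.61.
Posterior ∝ θ^(−2) · θ^(−5) = θ^(−7) on θ ≥ max(5.6, 8.61) = 8.61.
This density is strictly decreasing in θ, so the posterior mode lies at the lower boundary of the support.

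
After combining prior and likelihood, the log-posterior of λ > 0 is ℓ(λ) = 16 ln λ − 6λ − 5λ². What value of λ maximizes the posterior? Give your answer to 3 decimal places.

λ̂_MAP = 1.000

ℓ'(λ) = 16/λ − 6 − 10λ. Setting this to zero and multiplying by λ: 10λ² + 6λ − 16 = 0.
λ = (−6 + √(6² + 4·10·16)) / (2·10) = (−6 + √676) / 20 = (−6 + 26)/20 = 1.
ℓ''(λ) = −16/λ² − 10 < 0, confirming a maximum.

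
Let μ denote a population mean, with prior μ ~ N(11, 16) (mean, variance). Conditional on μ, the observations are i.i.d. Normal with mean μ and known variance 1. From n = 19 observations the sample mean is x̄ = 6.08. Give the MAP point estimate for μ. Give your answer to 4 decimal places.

μ̂_MAP = 6.0961

n = 19, x̄ = 6.08.
For a Normal prior and Normal likelihood with known variance, the posterior is Normal; its mode equals its mean, the precision-weighted average.
Prior precision 1/σ₀² = 1/16 = 0.0625; data precision n/σ² = 19/1 = 19.
μ̂ = (0.0625·11 + 19·6.08) / (0.0625 + 19) = 116.2075/19.0625 = 46483/7625 ≈ 6.0961.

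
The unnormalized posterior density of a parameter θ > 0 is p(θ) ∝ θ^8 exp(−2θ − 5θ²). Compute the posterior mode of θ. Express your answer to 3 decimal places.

θ̂_MAP = 0.800

ℓ'(θ) = 8/θ − 2 − 10θ. Setting this to zero and multiplying by θ: 10θ² + 2θ − 8 = 0.
θ = (−2 + √(2² + 4·10·8)) / (2·10) = (−2 + √324) / 20 = (−2 + 18)/20 = 4/5.
ℓ''(θ) = −8/θ² − 10 < 0, confirming a maximum.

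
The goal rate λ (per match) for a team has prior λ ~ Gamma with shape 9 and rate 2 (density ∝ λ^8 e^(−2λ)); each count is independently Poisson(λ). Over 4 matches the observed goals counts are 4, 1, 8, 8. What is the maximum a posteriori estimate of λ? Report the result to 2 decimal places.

λ̂_MAP = 4.83

Σxᵢ = 4+1+8+8 = 21, with n = 4.
Posterior ∝ λ^8e^(−2λ) · λ^21e^(−4λ) = λ^29e^(−6λ), i.e. Gamma(shape=30, rate=6).
The mode of a Gamma(a, b) with a ≥ 1 (shape–rate) is (a−1)/b = 29/6 ≈ 4.83.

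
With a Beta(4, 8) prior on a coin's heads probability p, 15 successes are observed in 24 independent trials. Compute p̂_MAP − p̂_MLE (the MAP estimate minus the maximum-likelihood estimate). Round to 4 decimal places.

MAP − MLE = -0.0956

Posterior is Beta(19, 17); MAP = (19−1)/(36−2) = 18/34 ≈ 0.52941.
MLE ignores the prior: p̂_MLE = k/n = 15/24 ≈ 0.62500.
Difference = 18/34 − 15/24 = -13/136 ≈ -0.0956.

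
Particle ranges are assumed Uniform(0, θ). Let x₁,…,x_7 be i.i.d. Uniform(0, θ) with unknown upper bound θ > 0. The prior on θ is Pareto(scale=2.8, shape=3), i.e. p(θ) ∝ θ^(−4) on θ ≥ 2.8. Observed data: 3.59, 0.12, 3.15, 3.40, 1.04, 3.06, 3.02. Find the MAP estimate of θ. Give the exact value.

θ̂_MAP = 3.59

The Uniform(0, θ) likelihood is θ^(−n) for θ ≥ max(xᵢ), zero otherwise. Here max(xᵢ) = 3.59.
Posterior ∝ θ^(−4) · θ^(−7) = θ^(−11) on θ ≥ max(2.8, 3.59) = 3.59.
This density is strictly decreasing in θ, so the posterior mode lies at the lower boundary of the support.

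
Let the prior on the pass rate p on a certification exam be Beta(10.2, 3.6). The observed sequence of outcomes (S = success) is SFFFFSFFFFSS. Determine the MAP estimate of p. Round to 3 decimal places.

p̂_MAP = 0.555

Prior: Beta(10.2, 3.6).
Data: 4 successes in 12 trials (from the sequence). The binomial likelihood contributes p^4(1−p)^8, so the posterior is Beta(10.2+4, 3.6+8) = Beta(14.2, 11.6).
For Beta(a, b) with a, b > 1 the mode is (a−1)/(a+b−2) = 13.2/23.8 ≈ 0.555.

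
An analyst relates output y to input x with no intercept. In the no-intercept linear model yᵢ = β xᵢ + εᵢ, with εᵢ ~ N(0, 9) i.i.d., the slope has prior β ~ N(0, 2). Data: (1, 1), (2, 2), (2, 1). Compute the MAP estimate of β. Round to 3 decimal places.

β̂_MAP = 0.519

log p(β | y) = −Σ(yᵢ − βxᵢ)²/(2·9) − β²/(2·2) + const.
Setting the derivative to zero: Σxᵢ(yᵢ − βxᵢ)/9 − β/2 = 0, so β = Σxᵢyᵢ / (Σxᵢ² + σ²/τ²).
Σxᵢyᵢ = 1·1 + 2·2 + 2·1 = 7; Σxᵢ² = 9; σ²/τ² = 4.5.
β̂_MAP = 7 / (9 + 4.5) = 7/13.5 ≈ 0.519.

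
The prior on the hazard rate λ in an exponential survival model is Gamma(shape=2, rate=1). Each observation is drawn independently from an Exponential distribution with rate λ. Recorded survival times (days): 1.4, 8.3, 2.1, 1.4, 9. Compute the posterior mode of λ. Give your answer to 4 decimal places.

The Exponential(rate=λ) likelihood is ∝ λ^n e^(−λΣtᵢ). Here n = 5 and Σtᵢ = 1.4 + 8.3 + 2.1 + 1.4 + 9 = 22.2.
Posterior ∝ λe^(−1λ) · λ^5e^(−22.2λ) = λ^6e^(−23.2λ), i.e. Gamma(7, 23.2).
Mode = (a−1)/b = 6/23.2 ≈ 0.2586.

λ̂_MAP = 0.2586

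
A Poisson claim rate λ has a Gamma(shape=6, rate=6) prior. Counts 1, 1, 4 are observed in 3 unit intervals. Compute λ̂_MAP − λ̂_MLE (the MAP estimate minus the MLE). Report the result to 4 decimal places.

Σxᵢ = 6. Posterior is Gamma(12, 9); MAP = (12−1)/9 = 11/9 ≈ 1.22222.
MLE = x̄ = 6/3 ≈ 2.00000.
Difference = 11/9 − 6/3 = -7/9 ≈ -0.7778.

MAP − MLE = -0.7778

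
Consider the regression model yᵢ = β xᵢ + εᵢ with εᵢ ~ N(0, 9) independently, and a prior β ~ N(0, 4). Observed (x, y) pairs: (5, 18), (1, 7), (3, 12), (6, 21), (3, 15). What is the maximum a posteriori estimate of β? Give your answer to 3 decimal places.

β̂_MAP = 3.696

log p(β | y) = −Σ(yᵢ − βxᵢ)²/(2·9) − β²/(2·4) + const.
Setting the derivative to zero: Σxᵢ(yᵢ − βxᵢ)/9 − β/4 = 0, so β = Σxᵢyᵢ / (Σxᵢ² + σ²/τ²).
Σxᵢyᵢ = 5·18 + 1·7 + 3·12 + 6·21 + 3·15 = 304; Σxᵢ² = 80; σ²/τ² = 2.25.
β̂_MAP = 304 / (80 + 2.25) = 304/82.25 ≈ 3.696.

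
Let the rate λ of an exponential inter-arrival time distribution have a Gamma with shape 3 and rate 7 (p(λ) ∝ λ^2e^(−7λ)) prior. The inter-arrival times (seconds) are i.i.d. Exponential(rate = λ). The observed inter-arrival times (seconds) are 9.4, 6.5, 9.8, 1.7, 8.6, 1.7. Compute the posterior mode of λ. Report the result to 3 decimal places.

λ̂_MAP = 0.179

The Exponential(rate=λ) likelihood is ∝ λ^n e^(−λΣtᵢ). Here n = 6 and Σtᵢ = 9.4 + 6.5 + 9.8 + 1.7 + 8.6 + 1.7 = 37.7.
Posterior ∝ λ^2e^(−7λ) · λ^6e^(−37.7λ) = λ^8e^(−44.7λ), i.e. Gamma(9, 44.7).
Mode = (a−1)/b = 8/44.7 ≈ 0.179.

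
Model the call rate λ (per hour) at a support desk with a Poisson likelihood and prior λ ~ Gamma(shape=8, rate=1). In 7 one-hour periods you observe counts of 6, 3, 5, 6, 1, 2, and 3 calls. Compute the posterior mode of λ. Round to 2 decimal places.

λ̂_MAP = 4.13

Σxᵢ = 6+3+5+6+1+2+3 = 26, with n = 7.
Posterior ∝ λ^7e^(−1λ) · λ^26e^(−7λ) = λ^33e^(−8λ), i.e. Gamma(shape=34, rate=8).
The mode of a Gamma(a, b) with a ≥ 1 (shape–rate) is (a−1)/b = 33/8 ≈ 4.13.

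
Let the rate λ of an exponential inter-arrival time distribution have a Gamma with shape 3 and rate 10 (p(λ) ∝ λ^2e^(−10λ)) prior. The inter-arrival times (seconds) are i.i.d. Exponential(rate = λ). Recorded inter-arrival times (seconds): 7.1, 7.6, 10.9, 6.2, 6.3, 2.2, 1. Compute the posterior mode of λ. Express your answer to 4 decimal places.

λ̂_MAP = 0.1754

The Exponential(rate=λ) likelihood is ∝ λ^n e^(−λΣtᵢ). Here n = 7 and Σtᵢ = 7.1 + 7.6 + 10.9 + 6.2 + 6.3 + 2.2 + 1 = 41.3.
Posterior ∝ λ^2e^(−10λ) · λ^7e^(−41.3λ) = λ^9e^(−51.3λ), i.e. Gamma(10, 51.3).
Mode = (a−1)/b = 9/51.3 ≈ 0.1754.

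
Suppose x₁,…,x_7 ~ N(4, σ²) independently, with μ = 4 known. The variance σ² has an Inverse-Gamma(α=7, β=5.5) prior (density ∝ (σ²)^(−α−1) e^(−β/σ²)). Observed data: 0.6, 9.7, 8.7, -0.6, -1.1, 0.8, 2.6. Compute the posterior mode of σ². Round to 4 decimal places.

Sum of squared deviations about the known mean: SS = (0.6−4)² + (9.7−4)² + (8.7−4)² + (-0.6−4)² + (-1.1−4)² + (0.8−4)² + (2.6−4)² = 125.51.
The Normal likelihood contributes (σ²)^(−n/2) exp(−SS/(2σ²)), so the posterior is Inverse-Gamma(α + n/2, β + SS/2) = Inverse-Gamma(10.5, 68.255).
The mode of Inverse-Gamma(a, b) is b/(a+1) = 68.255/11.5 ≈ 5.9352.

σ̂²_MAP = 5.9352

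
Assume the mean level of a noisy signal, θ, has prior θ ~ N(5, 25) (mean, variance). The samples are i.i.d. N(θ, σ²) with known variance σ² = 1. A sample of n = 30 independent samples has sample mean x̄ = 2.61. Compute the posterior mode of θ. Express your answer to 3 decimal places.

n = 30, x̄ = 2.61.
For a Normal prior and Normal likelihood with known variance, the posterior is Normal; its mode equals its mean, the precision-weighted average.
Prior precision 1/σ₀² = 1/25 = 0.04; data precision n/σ² = 30/1 = 30.
θ̂ = (0.04·5 + 30·2.61) / (0.04 + 30) = 78.5/30.04 = 3925/1502 ≈ 2.613.

θ̂_MAP = 2.613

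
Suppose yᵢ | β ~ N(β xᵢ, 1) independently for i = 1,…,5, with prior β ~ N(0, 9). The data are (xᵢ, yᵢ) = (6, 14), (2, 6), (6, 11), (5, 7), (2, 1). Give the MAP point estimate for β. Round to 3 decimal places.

log p(β | y) = −Σ(yᵢ − βxᵢ)²/(2·1) − β²/(2·9) + const.
Setting the derivative to zero: Σxᵢ(yᵢ − βxᵢ)/1 − β/9 = 0, so β = Σxᵢyᵢ / (Σxᵢ² + σ²/τ²).
Σxᵢyᵢ = 6·14 + 2·6 + 6·11 + 5·7 + 2·1 = 199; Σxᵢ² = 105; σ²/τ² = 1/9.
β̂_MAP = 199 / (105 + 1/9) = 199/(946/9) = 1791/946 ≈ 1.893.

β̂_MAP = 1.893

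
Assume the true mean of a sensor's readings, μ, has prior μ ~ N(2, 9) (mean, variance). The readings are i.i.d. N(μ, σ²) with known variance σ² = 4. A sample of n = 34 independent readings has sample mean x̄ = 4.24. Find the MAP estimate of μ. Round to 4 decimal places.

μ̂_MAP = 4.2111

n = 34, x̄ = 4.24.
For a Normal prior and Normal likelihood with known variance, the posterior is Normal; its mode equals its mean, the precision-weighted average.
Prior precision 1/σ₀² = 1/9; data precision n/σ² = 34/4 = 8.5.
μ̂ = ((1/9)·2 + 8.5·4.24) / (1/9 + 8.5) = (8159/225)/(155/18) = 16318/3875 ≈ 4.2111.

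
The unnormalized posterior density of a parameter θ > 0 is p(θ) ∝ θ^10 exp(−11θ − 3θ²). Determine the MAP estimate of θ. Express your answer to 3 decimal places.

ℓ'(θ) = 10/θ − 11 − 6θ. Setting this to zero and multiplying by θ: 6θ² + 11θ − 10 = 0.
θ = (−11 + √(11² + 4·6·10)) / (2·6) = (−11 + √361) / 12 = (−11 + 19)/12 = 2/3.
ℓ''(θ) = −10/θ² − 6 < 0, confirming a maximum.

θ̂_MAP = 0.667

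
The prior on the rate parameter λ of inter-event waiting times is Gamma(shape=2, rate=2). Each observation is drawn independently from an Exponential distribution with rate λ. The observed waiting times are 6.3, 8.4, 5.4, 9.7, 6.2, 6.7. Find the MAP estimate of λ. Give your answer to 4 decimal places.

The Exponential(rate=λ) likelihood is ∝ λ^n e^(−λΣtᵢ). Here n = 6 and Σtᵢ = 6.3 + 8.4 + 5.4 + 9.7 + 6.2 + 6.7 = 42.7.
Posterior ∝ λe^(−2λ) · λ^6e^(−42.7λ) = λ^7e^(−44.7λ), i.e. Gamma(8, 44.7).
Mode = (a−1)/b = 7/44.7 ≈ 0.1566.

λ̂_MAP = 0.1566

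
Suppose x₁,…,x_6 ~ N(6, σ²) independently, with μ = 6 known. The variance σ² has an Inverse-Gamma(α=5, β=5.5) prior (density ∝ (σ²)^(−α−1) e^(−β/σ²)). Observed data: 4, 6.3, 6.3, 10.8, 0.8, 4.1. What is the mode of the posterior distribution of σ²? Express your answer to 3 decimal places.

σ̂²_MAP = 3.826

Sum of squared deviations about the known mean: SS = (4−6)² + (6.3−6)² + (6.3−6)² + (10.8−6)² + (0.8−6)² + (4.1−6)² = 57.87.
The Normal likelihood contributes (σ²)^(−n/2) exp(−SS/(2σ²)), so the posterior is Inverse-Gamma(α + n/2, β + SS/2) = Inverse-Gamma(8, 34.435).
The mode of Inverse-Gamma(a, b) is b/(a+1) = 34.435/9 ≈ 3.826.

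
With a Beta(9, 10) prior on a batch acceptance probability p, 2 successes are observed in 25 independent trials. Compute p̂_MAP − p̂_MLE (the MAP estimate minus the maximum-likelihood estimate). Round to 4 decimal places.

MAP − MLE = 0.1581

Posterior is Beta(11, 33); MAP = (11−1)/(44−2) = 10/42 ≈ 0.23810.
MLE ignores the prior: p̂_MLE = k/n = 2/25 ≈ 0.08000.
Difference = 10/42 − 2/25 = 83/525 ≈ 0.1581.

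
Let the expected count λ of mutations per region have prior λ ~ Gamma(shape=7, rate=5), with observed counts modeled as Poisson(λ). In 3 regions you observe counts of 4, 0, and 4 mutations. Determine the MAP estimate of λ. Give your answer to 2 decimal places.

λ̂_MAP = 1.75

Σxᵢ = 4+0+4 = 8, with n = 3.
Posterior ∝ λ^6e^(−5λ) · λ^8e^(−3λ) = λ^14e^(−8λ), i.e. Gamma(shape=15, rate=8).
The mode of a Gamma(a, b) with a ≥ 1 (shape–rate) is (a−1)/b = 14/8 ≈ 1.75.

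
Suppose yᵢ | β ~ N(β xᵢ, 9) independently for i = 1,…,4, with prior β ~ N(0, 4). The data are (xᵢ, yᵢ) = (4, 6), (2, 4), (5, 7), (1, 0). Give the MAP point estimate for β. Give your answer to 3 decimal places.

log p(β | y) = −Σ(yᵢ − βxᵢ)²/(2·9) − β²/(2·4) + const.
Setting the derivative to zero: Σxᵢ(yᵢ − βxᵢ)/9 − β/4 = 0, so β = Σxᵢyᵢ / (Σxᵢ² + σ²/τ²).
Σxᵢyᵢ = 4·6 + 2·4 + 5·7 + 1·0 = 67; Σxᵢ² = 46; σ²/τ² = 2.25.
β̂_MAP = 67 / (46 + 2.25) = 67/48.25 ≈ 1.389.

β̂_MAP = 1.389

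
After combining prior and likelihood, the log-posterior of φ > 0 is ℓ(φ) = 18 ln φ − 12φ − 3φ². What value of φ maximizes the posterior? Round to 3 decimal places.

ℓ'(φ) = 18/φ − 12 − 6φ. Setting this to zero and multiplying by φ: 6φ² + 12φ − 18 = 0.
φ = (−12 + √(12² + 4·6·18)) / (2·6) = (−12 + √576) / 12 = (−12 + 24)/12 = 1.
ℓ''(φ) = −18/φ² − 6 < 0, confirming a maximum.

φ̂_MAP = 1.000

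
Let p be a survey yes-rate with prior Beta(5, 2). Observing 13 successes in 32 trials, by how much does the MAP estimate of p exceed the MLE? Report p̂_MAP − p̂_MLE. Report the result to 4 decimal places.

Posterior is Beta(18, 21); MAP = (18−1)/(39−2) = 17/37 ≈ 0.45946.
MLE ignores the prior: p̂_MLE = k/n = 13/32 ≈ 0.40625.
Difference = 17/37 − 13/32 = 63/1184 ≈ 0.0532.

MAP − MLE = 0.0532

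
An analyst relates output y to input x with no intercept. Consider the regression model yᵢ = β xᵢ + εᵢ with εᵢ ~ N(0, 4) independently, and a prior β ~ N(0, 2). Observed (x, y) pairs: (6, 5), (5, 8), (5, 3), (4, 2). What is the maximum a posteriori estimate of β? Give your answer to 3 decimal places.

log p(β | y) = −Σ(yᵢ − βxᵢ)²/(2·4) − β²/(2·2) + const.
Setting the derivative to zero: Σxᵢ(yᵢ − βxᵢ)/4 − β/2 = 0, so β = Σxᵢyᵢ / (Σxᵢ² + σ²/τ²).
Σxᵢyᵢ = 6·5 + 5·8 + 5·3 + 4·2 = 93; Σxᵢ² = 102; σ²/τ² = 2.
β̂_MAP = 93 / (102 + 2) = 93/104 ≈ 0.894.

β̂_MAP = 0.894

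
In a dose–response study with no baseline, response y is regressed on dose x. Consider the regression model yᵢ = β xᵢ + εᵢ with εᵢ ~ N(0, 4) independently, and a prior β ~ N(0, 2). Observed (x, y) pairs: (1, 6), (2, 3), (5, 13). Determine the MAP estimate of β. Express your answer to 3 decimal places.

log p(β | y) = −Σ(yᵢ − βxᵢ)²/(2·4) − β²/(2·2) + const.
Setting the derivative to zero: Σxᵢ(yᵢ − βxᵢ)/4 − β/2 = 0, so β = Σxᵢyᵢ / (Σxᵢ² + σ²/τ²).
Σxᵢyᵢ = 1·6 + 2·3 + 5·13 = 77; Σxᵢ² = 30; σ²/τ² = 2.
β̂_MAP = 77 / (30 + 2) = 77/32 ≈ 2.406.

β̂_MAP = 2.406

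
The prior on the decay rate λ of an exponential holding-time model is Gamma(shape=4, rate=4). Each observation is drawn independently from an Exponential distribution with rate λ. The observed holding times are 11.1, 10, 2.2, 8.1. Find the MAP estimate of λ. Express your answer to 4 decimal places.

λ̂_MAP = 0.1977

The Exponential(rate=λ) likelihood is ∝ λ^n e^(−λΣtᵢ). Here n = 4 and Σtᵢ = 11.1 + 10 + 2.2 + 8.1 = 31.4.
Posterior ∝ λ^3e^(−4λ) · λ^4e^(−31.4λ) = λ^7e^(−35.4λ), i.e. Gamma(8, 35.4).
Mode = (a−1)/b = 7/35.4 ≈ 0.1977.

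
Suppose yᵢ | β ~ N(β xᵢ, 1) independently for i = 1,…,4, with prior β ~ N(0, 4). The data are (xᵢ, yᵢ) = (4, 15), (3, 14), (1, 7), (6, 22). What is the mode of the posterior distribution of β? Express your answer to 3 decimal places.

β̂_MAP = 3.871

log p(β | y) = −Σ(yᵢ − βxᵢ)²/(2·1) − β²/(2·4) + const.
Setting the derivative to zero: Σxᵢ(yᵢ − βxᵢ)/1 − β/4 = 0, so β = Σxᵢyᵢ / (Σxᵢ² + σ²/τ²).
Σxᵢyᵢ = 4·15 + 3·14 + 1·7 + 6·22 = 241; Σxᵢ² = 62; σ²/τ² = 0.25.
β̂_MAP = 241 / (62 + 0.25) = 241/62.25 ≈ 3.871.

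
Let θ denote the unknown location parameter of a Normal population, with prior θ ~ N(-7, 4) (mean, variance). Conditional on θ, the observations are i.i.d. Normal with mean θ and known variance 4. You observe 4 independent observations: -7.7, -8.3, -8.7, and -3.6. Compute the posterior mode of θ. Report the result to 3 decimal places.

n = 4; x̄ = ((-7.7) + (-8.3) + (-8.7) + (-3.6))/4 = -28.3/4 = -7.075.
For a Normal prior and Normal likelihood with known variance, the posterior is Normal; its mode equals its mean, the precision-weighted average.
Prior precision 1/σ₀² = 1/4 = 0.25; data precision n/σ² = 4/4 = 1.
θ̂ = (0.25·(-7) + 1·(-7.075)) / (0.25 + 1) = (-8.825)/1.25 = -7.060.

θ̂_MAP = -7.060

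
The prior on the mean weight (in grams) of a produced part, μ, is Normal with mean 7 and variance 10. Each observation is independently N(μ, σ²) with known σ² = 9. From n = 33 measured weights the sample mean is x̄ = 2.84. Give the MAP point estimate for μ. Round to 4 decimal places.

n = 33, x̄ = 2.84.
For a Normal prior and Normal likelihood with known variance, the posterior is Normal; its mode equals its mean, the precision-weighted average.
Prior precision 1/σ₀² = 1/10 = 0.1; data precision n/σ² = 33/9 = 11/3.
μ̂ = (0.1·7 + (11/3)·2.84) / (0.1 + 11/3) = (1667/150)/(113/30) = 1667/565 ≈ 2.9504.

μ̂_MAP = 2.9504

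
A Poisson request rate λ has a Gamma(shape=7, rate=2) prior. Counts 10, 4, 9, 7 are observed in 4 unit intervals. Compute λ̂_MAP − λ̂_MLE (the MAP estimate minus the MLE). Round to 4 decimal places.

Σxᵢ = 30. Posterior is Gamma(37, 6); MAP = (37−1)/6 = 36/6 ≈ 6.00000.
MLE = x̄ = 30/4 ≈ 7.50000.
Difference = 36/6 − 30/4 = -3/2 ≈ -1.5000.

MAP − MLE = -1.5000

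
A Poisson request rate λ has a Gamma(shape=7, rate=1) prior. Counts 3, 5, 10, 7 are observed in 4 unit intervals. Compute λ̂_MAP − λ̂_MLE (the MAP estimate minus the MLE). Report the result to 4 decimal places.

MAP − MLE = -0.0500

Σxᵢ = 25. Posterior is Gamma(32, 5); MAP = (32−1)/5 = 31/5 ≈ 6.20000.
MLE = x̄ = 25/4 ≈ 6.25000.
Difference = 31/5 − 25/4 = -1/20 ≈ -0.0500.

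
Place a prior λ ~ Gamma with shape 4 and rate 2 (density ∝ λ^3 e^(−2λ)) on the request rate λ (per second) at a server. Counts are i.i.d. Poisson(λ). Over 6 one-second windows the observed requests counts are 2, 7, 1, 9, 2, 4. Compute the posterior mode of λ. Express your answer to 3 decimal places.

Σxᵢ = 2+7+1+9+2+4 = 25, with n = 6.
Posterior ∝ λ^3e^(−2λ) · λ^25e^(−6λ) = λ^28e^(−8λ), i.e. Gamma(shape=29, rate=8).
The mode of a Gamma(a, b) with a ≥ 1 (shape–rate) is (a−1)/b = 28/8 ≈ 3.500.

λ̂_MAP = 3.500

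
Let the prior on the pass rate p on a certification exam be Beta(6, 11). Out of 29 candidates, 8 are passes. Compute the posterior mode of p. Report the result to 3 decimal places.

Prior: Beta(6, 11).
Data: 8 successes in 29 trials. The binomial likelihood contributes p^8(1−p)^21, so the posterior is Beta(6+8, 11+21) = Beta(14, 32).
For Beta(a, b) with a, b > 1 the mode is (a−1)/(a+b−2) = 13/44 ≈ 0.295.

p̂_MAP = 0.295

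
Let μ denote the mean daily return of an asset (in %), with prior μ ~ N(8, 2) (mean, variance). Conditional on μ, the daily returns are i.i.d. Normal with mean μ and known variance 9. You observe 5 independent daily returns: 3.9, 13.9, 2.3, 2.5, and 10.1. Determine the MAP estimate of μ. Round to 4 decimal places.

n = 5; x̄ = (3.9 + 13.9 + 2.3 + 2.5 + 10.1)/5 = 32.7/5 = 6.54.
For a Normal prior and Normal likelihood with known variance, the posterior is Normal; its mode equals its mean, the precision-weighted average.
Prior precision 1/σ₀² = 1/2 = 0.5; data precision n/σ² = 5/9.
μ̂ = (0.5·8 + (5/9)·6.54) / (0.5 + 5/9) = (229/30)/(19/18) = 687/95 ≈ 7.2316.

μ̂_MAP = 7.2316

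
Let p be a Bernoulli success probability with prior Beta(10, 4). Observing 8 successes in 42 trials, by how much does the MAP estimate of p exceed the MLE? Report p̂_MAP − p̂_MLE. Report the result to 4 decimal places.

Posterior is Beta(18, 38); MAP = (18−1)/(56−2) = 17/54 ≈ 0.31481.
MLE ignores the prior: p̂_MLE = k/n = 8/42 ≈ 0.19048.
Difference = 17/54 − 8/42 = 47/378 ≈ 0.1243.

MAP − MLE = 0.1243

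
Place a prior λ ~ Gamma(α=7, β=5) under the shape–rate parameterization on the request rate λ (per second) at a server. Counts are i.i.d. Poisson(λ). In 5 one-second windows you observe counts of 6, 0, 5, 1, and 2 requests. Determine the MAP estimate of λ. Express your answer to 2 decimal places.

λ̂_MAP = 2.00

Σxᵢ = 6+0+5+1+2 = 14, with n = 5.
Posterior ∝ λ^6e^(−5λ) · λ^14e^(−5λ) = λ^20e^(−10λ), i.e. Gamma(shape=21, rate=10).
The mode of a Gamma(a, b) with a ≥ 1 (shape–rate) is (a−1)/b = 20/10 ≈ 2.00.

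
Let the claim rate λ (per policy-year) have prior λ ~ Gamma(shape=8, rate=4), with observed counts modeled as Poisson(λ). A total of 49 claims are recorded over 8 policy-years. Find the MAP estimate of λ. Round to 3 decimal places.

Σxᵢ = 49, n = 8.
Posterior ∝ λ^7e^(−4λ) · λ^49e^(−8λ) = λ^56e^(−12λ), i.e. Gamma(shape=57, rate=12).
The mode of a Gamma(a, b) with a ≥ 1 (shape–rate) is (a−1)/b = 56/12 ≈ 4.667.

λ̂_MAP = 4.667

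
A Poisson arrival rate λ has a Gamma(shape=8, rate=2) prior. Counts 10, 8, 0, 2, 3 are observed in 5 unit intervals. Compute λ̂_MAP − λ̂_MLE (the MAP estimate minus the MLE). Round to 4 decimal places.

MAP − MLE = -0.3143

Σxᵢ = 23. Posterior is Gamma(31, 7); MAP = (31−1)/7 = 30/7 ≈ 4.28571.
MLE = x̄ = 23/5 ≈ 4.60000.
Difference = 30/7 − 23/5 = -11/35 ≈ -0.3143.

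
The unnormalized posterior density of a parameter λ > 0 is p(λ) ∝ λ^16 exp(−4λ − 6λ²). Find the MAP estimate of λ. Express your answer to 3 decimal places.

λ̂_MAP = 1.000

ℓ'(λ) = 16/λ − 4 − 12λ. Setting this to zero and multiplying by λ: 12λ² + 4λ − 16 = 0.
λ = (−4 + √(4² + 4·12·16)) / (2·12) = (−4 + √784) / 24 = (−4 + 28)/24 = 1.
ℓ''(λ) = −16/λ² − 12 < 0, confirming a maximum.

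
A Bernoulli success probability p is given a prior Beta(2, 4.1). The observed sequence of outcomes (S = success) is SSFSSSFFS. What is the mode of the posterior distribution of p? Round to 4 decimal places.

p̂_MAP = 0.5344

Prior: Beta(2, 4.1).
Data: 6 successes in 9 trials (from the sequence). The binomial likelihood contributes p^6(1−p)^3, so the posterior is Beta(2+6, 4.1+3) = Beta(8, 7.1).
For Beta(a, b) with a, b > 1 the mode is (a−1)/(a+b−2) = 7/13.1 ≈ 0.5344.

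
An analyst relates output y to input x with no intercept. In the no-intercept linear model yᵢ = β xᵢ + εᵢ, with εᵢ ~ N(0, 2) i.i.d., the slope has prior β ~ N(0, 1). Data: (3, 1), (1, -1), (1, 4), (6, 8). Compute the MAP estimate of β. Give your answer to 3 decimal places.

log p(β | y) = −Σ(yᵢ − βxᵢ)²/(2·2) − β²/(2·1) + const.
Setting the derivative to zero: Σxᵢ(yᵢ − βxᵢ)/2 − β/1 = 0, so β = Σxᵢyᵢ / (Σxᵢ² + σ²/τ²).
Σxᵢyᵢ = 3·1 + 1·(-1) + 1·4 + 6·8 = 54; Σxᵢ² = 47; σ²/τ² = 2.
β̂_MAP = 54 / (47 + 2) = 54/49 ≈ 1.102.

β̂_MAP = 1.102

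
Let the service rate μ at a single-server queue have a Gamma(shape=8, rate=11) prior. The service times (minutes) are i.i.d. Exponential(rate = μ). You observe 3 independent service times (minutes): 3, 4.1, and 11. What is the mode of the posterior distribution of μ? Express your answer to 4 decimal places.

μ̂_MAP = 0.3436

The Exponential(rate=μ) likelihood is ∝ μ^n e^(−μΣtᵢ). Here n = 3 and Σtᵢ = 3 + 4.1 + 11 = 18.1.
Posterior ∝ μ^7e^(−11μ) · μ^3e^(−18.1μ) = μ^10e^(−29.1μ), i.e. Gamma(11, 29.1).
Mode = (a−1)/b = 10/29.1 ≈ 0.3436.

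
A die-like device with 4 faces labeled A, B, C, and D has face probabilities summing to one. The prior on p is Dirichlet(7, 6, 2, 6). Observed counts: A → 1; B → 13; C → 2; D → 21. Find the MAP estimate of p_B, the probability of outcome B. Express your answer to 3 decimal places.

The posterior is Dirichlet(αᵢ + nᵢ) = Dirichlet(8, 19, 4, 27).
For a Dirichlet(a₁,…,a_K) with all aᵢ > 1, the mode has j-th component (aⱼ − 1)/(Σaᵢ − K).
Here Σaᵢ = 58 and K = 4, so p_B = (19 − 1)/(58 − 4) = 18/54 ≈ 0.333.

MAP estimate of p_B = 0.333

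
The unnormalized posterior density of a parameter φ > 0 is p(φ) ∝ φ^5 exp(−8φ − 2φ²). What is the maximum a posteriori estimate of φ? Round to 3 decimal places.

ℓ'(φ) = 5/φ − 8 − 4φ. Setting this to zero and multiplying by φ: 4φ² + 8φ − 5 = 0.
φ = (−8 + √(8² + 4·4·5)) / (2·4) = (−8 + √144) / 8 = (−8 + 12)/8 = 1/2.
ℓ''(φ) = −5/φ² − 4 < 0, confirming a maximum.

φ̂_MAP = 0.500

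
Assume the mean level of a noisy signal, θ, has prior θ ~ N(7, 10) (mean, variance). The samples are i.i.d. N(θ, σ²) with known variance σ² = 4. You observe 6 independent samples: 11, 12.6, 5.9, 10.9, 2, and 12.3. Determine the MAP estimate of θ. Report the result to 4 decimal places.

n = 6; x̄ = (11 + 12.6 + 5.9 + 10.9 + 2 + 12.3)/6 = 54.7/6 = 547/60 ≈ 9.1167.
For a Normal prior and Normal likelihood with known variance, the posterior is Normal; its mode equals its mean, the precision-weighted average.
Prior precision 1/σ₀² = 1/10 = 0.1; data precision n/σ² = 6/4 = 1.5.
θ̂ = (0.1·7 + 1.5·(547/60)) / (0.1 + 1.5) = 14.375/1.6 = 8.984375 ≈ 8.9844.

θ̂_MAP = 8.9844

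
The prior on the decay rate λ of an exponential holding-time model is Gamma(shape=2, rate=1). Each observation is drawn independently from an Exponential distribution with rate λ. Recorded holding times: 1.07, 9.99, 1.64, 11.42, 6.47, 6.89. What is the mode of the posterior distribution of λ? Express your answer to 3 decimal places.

The Exponential(rate=λ) likelihood is ∝ λ^n e^(−λΣtᵢ). Here n = 6 and Σtᵢ = 1.07 + 9.99 + 1.64 + 11.42 + 6.47 + 6.89 = 37.48.
Posterior ∝ λe^(−1λ) · λ^6e^(−37.48λ) = λ^7e^(−38.48λ), i.e. Gamma(8, 38.48).
Mode = (a−1)/b = 7/38.48 ≈ 0.182.

λ̂_MAP = 0.182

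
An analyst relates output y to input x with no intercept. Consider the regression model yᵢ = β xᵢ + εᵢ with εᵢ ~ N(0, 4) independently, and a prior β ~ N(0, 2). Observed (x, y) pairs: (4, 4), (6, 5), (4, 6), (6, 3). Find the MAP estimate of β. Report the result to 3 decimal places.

log p(β | y) = −Σ(yᵢ − βxᵢ)²/(2·4) − β²/(2·2) + const.
Setting the derivative to zero: Σxᵢ(yᵢ − βxᵢ)/4 − β/2 = 0, so β = Σxᵢyᵢ / (Σxᵢ² + σ²/τ²).
Σxᵢyᵢ = 4·4 + 6·5 + 4·6 + 6·3 = 88; Σxᵢ² = 104; σ²/τ² = 2.
β̂_MAP = 88 / (104 + 2) = 88/106 ≈ 0.830.

β̂_MAP = 0.830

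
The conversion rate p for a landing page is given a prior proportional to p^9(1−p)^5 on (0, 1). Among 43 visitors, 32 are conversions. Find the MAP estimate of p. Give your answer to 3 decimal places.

The prior density ∝ p^9(1−p)^5 is the kernel of Beta(10, 6).
Data: 32 successes in 43 trials. The binomial likelihood contributes p^32(1−p)^11, so the posterior is Beta(10+32, 6+11) = Beta(42, 17).
For Beta(a, b) with a, b > 1 the mode is (a−1)/(a+b−2) = 41/57 ≈ 0.719.

p̂_MAP = 0.719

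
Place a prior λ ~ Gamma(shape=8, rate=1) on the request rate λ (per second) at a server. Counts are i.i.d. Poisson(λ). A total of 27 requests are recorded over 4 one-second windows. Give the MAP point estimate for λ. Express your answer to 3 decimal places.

Σxᵢ = 27, n = 4.
Posterior ∝ λ^7e^(−1λ) · λ^27e^(−4λ) = λ^34e^(−5λ), i.e. Gamma(shape=35, rate=5).
The mode of a Gamma(a, b) with a ≥ 1 (shape–rate) is (a−1)/b = 34/5 ≈ 6.800.

λ̂_MAP = 6.800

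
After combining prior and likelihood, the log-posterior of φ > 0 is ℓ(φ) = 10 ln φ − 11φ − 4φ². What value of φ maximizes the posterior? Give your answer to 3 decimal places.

φ̂_MAP = 0.625

ℓ'(φ) = 10/φ − 11 − 8φ. Setting this to zero and multiplying by φ: 8φ² + 11φ − 10 = 0.
φ = (−11 + √(11² + 4·8·10)) / (2·8) = (−11 + √441) / 16 = (−11 + 21)/16 = 5/8.
ℓ''(φ) = −10/φ² − 8 < 0, confirming a maximum.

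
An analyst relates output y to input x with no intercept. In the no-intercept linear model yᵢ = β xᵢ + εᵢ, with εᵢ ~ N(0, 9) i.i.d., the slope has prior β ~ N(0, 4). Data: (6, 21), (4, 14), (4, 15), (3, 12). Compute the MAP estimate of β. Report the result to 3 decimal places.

β̂_MAP = 3.508

log p(β | y) = −Σ(yᵢ − βxᵢ)²/(2·9) − β²/(2·4) + const.
Setting the derivative to zero: Σxᵢ(yᵢ − βxᵢ)/9 − β/4 = 0, so β = Σxᵢyᵢ / (Σxᵢ² + σ²/τ²).
Σxᵢyᵢ = 6·21 + 4·14 + 4·15 + 3·12 = 278; Σxᵢ² = 77; σ²/τ² = 2.25.
β̂_MAP = 278 / (77 + 2.25) = 278/79.25 ≈ 3.508.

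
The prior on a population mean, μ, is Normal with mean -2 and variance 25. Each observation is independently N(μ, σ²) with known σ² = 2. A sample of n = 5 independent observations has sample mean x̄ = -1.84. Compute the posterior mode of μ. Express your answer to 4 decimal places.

μ̂_MAP = -1.8425

n = 5, x̄ = -1.84.
For a Normal prior and Normal likelihood with known variance, the posterior is Normal; its mode equals its mean, the precision-weighted average.
Prior precision 1/σ₀² = 1/25 = 0.04; data precision n/σ² = 5/2 = 2.5.
μ̂ = (0.04·(-2) + 2.5·(-1.84)) / (0.04 + 2.5) = (-4.68)/2.54 = -234/127 ≈ -1.8425.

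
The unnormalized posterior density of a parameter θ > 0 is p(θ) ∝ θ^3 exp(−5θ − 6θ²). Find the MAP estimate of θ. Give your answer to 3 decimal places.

ℓ'(θ) = 3/θ − 5 − 12θ. Setting this to zero and multiplying by θ: 12θ² + 5θ − 3 = 0.
θ = (−5 + √(5² + 4·12·3)) / (2·12) = (−5 + √169) / 24 = (−5 + 13)/24 = 1/3.
ℓ''(θ) = −3/θ² − 12 < 0, confirming a maximum.

θ̂_MAP = 0.333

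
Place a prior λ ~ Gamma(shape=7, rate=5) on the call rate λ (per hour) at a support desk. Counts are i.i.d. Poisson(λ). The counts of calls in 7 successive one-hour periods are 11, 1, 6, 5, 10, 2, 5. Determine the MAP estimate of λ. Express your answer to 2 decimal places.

Σxᵢ = 11+1+6+5+10+2+5 = 40, with n = 7.
Posterior ∝ λ^6e^(−5λ) · λ^40e^(−7λ) = λ^46e^(−12λ), i.e. Gamma(shape=47, rate=12).
The mode of a Gamma(a, b) with a ≥ 1 (shape–rate) is (a−1)/b = 46/12 ≈ 3.83.

λ̂_MAP = 3.83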